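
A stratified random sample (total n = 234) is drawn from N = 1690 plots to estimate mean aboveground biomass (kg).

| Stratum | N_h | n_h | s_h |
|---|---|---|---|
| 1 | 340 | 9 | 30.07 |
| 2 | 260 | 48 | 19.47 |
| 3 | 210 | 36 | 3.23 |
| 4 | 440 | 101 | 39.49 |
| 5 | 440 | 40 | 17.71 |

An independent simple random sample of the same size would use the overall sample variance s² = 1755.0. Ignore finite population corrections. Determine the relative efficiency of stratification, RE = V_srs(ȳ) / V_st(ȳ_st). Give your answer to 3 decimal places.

V̂(ȳ_st) = Σ W_h² s_h²/n_h, with W_h = N_h/N and N = 1690:
  stratum 1: (340/1690)²·30.07²/9 = 4.06639
  stratum 2: (260/1690)²·19.47²/48 = 0.186924
  stratum 3: (210/1690)²·3.23²/36 = 0.00447474
  stratum 4: (440/1690)²·39.49²/101 = 1.04661
  stratum 5: (440/1690)²·17.71²/40 = 0.531507
V_st = 5.8359
V_srs = s²/n = 1755.0/234 = 7.5
Relative efficiency = V_srs / V_st = 7.5/5.8359 = 1.2851

RE ≈ 1.285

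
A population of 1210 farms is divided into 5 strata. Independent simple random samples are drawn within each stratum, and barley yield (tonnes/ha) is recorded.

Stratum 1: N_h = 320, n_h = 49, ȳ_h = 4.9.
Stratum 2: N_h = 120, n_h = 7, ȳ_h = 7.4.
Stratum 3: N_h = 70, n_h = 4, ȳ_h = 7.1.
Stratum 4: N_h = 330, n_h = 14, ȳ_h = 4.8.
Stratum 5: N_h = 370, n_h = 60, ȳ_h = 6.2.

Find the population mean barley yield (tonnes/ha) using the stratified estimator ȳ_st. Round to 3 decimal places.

ȳ_st ≈ 5.645

N = Σ N_h = 1210. Stratum weights W_h = N_h/N.
ȳ_st = (320·4.9 + 120·7.4 + 70·7.1 + 330·4.8 + 370·6.2) / 1210 = 5.64545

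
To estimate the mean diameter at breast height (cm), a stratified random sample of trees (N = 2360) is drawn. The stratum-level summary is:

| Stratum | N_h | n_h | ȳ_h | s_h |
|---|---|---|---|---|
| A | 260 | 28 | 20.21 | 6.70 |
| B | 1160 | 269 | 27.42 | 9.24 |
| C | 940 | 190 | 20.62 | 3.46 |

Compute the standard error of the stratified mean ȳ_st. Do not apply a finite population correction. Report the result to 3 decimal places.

SE(ȳ_st) ≈ 0.326

V̂(ȳ_st) = Σ W_h² s_h²/n_h, with W_h = N_h/N and N = 2360:
  stratum A: (260/2360)²·6.70²/28 = 0.0194587
  stratum B: (1160/2360)²·9.24²/269 = 0.0766803
  stratum C: (940/2360)²·3.46²/190 = 0.00999609
V̂(ȳ_st) = 0.106135
SE(ȳ_st) = √0.106135 = 0.325784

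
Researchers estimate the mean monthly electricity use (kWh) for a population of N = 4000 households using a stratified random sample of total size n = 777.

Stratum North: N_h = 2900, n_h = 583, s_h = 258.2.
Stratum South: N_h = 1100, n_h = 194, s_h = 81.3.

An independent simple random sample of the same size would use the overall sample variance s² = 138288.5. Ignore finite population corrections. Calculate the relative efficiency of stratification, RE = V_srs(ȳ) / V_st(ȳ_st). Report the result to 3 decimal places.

V̂(ȳ_st) = Σ W_h² s_h²/n_h, with W_h = N_h/N and N = 4000:
  stratum North: (2900/4000)²·258.2²/583 = 60.1063
  stratum South: (1100/4000)²·81.3²/194 = 2.57659
V_st = 62.6829
V_srs = s²/n = 138288.5/777 = 177.977
Relative efficiency = V_srs / V_st = 177.977/62.6829 = 2.8393

RE ≈ 2.839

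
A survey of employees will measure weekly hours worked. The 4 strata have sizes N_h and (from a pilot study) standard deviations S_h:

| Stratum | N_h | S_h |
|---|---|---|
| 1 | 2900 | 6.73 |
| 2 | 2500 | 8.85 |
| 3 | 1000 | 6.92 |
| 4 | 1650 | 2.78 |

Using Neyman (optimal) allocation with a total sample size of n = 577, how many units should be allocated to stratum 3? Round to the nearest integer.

Neyman allocation: n_h = n · N_h S_h / Σ N_i S_i, with n = 577.
  stratum 1: N_h·S_h = 2900·6.73 = 19517.00
  stratum 2: N_h·S_h = 2500·8.85 = 22125.00
  stratum 3: N_h·S_h = 1000·6.92 = 6920.00
  stratum 4: N_h·S_h = 1650·2.78 = 4587.00
Σ N_h S_h = 53149.00
n for stratum 3 = 577·6920.00/53149.00 = 75.125 → 75

75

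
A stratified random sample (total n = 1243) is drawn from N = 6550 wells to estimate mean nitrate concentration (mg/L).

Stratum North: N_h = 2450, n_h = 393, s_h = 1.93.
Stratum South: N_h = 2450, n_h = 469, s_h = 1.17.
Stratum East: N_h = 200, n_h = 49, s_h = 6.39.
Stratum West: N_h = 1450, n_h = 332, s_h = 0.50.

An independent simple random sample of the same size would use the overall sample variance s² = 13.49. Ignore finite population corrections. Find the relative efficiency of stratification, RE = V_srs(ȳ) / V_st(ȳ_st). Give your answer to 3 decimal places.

V̂(ȳ_st) = Σ W_h² s_h²/n_h, with W_h = N_h/N and N = 6550:
  stratum North: (2450/6550)²·1.93²/393 = 0.00132609
  stratum South: (2450/6550)²·1.17²/469 = 0.000408365
  stratum East: (200/6550)²·6.39²/49 = 0.000776932
  stratum West: (1450/6550)²·0.50²/332 = 3.69025e-05
V_st = 0.00254829
V_srs = s²/n = 13.49/1243 = 0.0108528
Relative efficiency = V_srs / V_st = 0.0108528/0.00254829 = 4.2589

RE ≈ 4.259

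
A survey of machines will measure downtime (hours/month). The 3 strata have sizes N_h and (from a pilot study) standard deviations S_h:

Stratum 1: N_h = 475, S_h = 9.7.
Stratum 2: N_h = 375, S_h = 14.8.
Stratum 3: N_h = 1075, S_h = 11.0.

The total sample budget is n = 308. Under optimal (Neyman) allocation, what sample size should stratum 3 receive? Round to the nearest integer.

Neyman allocation: n_h = n · N_h S_h / Σ N_i S_i, with n = 308.
  stratum 1: N_h·S_h = 475·9.7 = 4607.50
  stratum 2: N_h·S_h = 375·14.8 = 5550.00
  stratum 3: N_h·S_h = 1075·11.0 = 11825.00
Σ N_h S_h = 21982.50
n for stratum 3 = 308·11825.00/21982.50 = 165.682 → 166

166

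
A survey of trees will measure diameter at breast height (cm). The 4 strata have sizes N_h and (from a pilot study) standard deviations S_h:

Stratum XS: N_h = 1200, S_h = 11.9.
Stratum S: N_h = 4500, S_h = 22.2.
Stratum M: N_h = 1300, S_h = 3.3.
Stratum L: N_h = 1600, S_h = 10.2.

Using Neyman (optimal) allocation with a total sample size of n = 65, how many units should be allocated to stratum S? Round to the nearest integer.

48

Neyman allocation: n_h = n · N_h S_h / Σ N_i S_i, with n = 65.
  stratum XS: N_h·S_h = 1200·11.9 = 14280.00
  stratum S: N_h·S_h = 4500·22.2 = 99900.00
  stratum M: N_h·S_h = 1300·3.3 = 4290.00
  stratum L: N_h·S_h = 1600·10.2 = 16320.00
Σ N_h S_h = 134790.00
n for stratum S = 65·99900.00/134790.00 = 48.175 → 48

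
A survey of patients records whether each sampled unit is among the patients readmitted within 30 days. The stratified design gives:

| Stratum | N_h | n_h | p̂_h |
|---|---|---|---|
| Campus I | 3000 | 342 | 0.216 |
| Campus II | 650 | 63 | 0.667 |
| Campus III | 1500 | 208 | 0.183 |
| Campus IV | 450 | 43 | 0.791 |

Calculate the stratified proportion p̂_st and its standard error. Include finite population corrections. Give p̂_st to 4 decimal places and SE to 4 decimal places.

N = 5600; stratum weights W_h = N_h/N.
p̂_st = Σ W_h p̂_h = (3000·0.216 + 650·0.667 + 1500·0.183 + 450·0.791)/5600 = 0.30571
V̂(p̂_st) = Σ W_h² (1 − n_h/N_h) p̂_h(1−p̂_h)/(n_h−1):
  stratum Campus I: (3000/5600)²·(1 − 342/3000)·0.216·0.784/341 = 0.000126274
  stratum Campus II: (650/5600)²·(1 − 63/650)·0.667·0.333/62 = 4.35867e-05
  stratum Campus III: (1500/5600)²·(1 − 208/1500)·0.183·0.817/207 = 4.46355e-05
  stratum Campus IV: (450/5600)²·(1 − 43/450)·0.791·0.209/42 = 2.29882e-05
V̂(p̂_st) = 0.000237485; SE = √V̂ = 0.0154105

p̂_st ≈ 0.3057, SE ≈ 0.0154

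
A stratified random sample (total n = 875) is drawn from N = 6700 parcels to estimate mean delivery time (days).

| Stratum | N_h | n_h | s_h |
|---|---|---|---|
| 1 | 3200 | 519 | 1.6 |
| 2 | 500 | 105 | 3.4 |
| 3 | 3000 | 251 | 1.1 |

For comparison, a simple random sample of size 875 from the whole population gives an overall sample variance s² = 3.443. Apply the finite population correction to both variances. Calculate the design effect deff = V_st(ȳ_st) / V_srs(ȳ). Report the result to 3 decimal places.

deff ≈ 0.676

V̂(ȳ_st) = Σ W_h² (1 − n_h/N_h) s_h²/n_h, with W_h = N_h/N and N = 6700:
  stratum 1: (3200/6700)²·(1 − 519/3200)·1.6²/519 = 0.000942692
  stratum 2: (500/6700)²·(1 − 105/500)·3.4²/105 = 0.00048438
  stratum 3: (3000/6700)²·(1 − 251/3000)·1.1²/251 = 0.000885642
V_st = 0.00231271
V_srs = (1 − 875/6700)·3.443/875 = 0.00342098
deff = V_st / V_srs = 0.00231271/0.00342098 = 0.6760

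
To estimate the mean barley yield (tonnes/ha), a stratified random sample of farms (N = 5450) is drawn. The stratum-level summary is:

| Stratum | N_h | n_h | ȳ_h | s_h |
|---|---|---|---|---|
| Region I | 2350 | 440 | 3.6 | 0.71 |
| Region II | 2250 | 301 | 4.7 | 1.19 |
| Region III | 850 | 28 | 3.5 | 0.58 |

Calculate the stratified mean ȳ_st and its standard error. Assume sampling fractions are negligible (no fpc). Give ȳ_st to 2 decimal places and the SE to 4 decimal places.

ȳ_st ≈ 4.04, SE ≈ 0.0362

ȳ_st = Σ W_h ȳ_h = (2350·3.6 + 2250·4.7 + 850·3.5)/5450 = 4.03853
V̂(ȳ_st) = Σ W_h² s_h²/n_h, with W_h = N_h/N and N = 5450:
  stratum Region I: (2350/5450)²·0.71²/440 = 0.000213013
  stratum Region II: (2250/5450)²·1.19²/301 = 0.000801862
  stratum Region III: (850/5450)²·0.58²/28 = 0.000292242
V̂(ȳ_st) = 0.00130712
SE(ȳ_st) = √0.00130712 = 0.0361541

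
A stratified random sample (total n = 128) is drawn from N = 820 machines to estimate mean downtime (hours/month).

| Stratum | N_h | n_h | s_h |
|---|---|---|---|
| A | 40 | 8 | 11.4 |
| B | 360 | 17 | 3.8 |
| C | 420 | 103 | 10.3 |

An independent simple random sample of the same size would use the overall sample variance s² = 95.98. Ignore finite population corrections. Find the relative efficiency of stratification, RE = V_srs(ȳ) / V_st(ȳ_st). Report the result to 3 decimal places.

RE ≈ 1.587

V̂(ȳ_st) = Σ W_h² s_h²/n_h, with W_h = N_h/N and N = 820:
  stratum A: (40/820)²·11.4²/8 = 0.0386556
  stratum B: (360/820)²·3.8²/17 = 0.163718
  stratum C: (420/820)²·10.3²/103 = 0.270214
V_st = 0.472587
V_srs = s²/n = 95.98/128 = 0.749844
Relative efficiency = V_srs / V_st = 0.749844/0.472587 = 1.5867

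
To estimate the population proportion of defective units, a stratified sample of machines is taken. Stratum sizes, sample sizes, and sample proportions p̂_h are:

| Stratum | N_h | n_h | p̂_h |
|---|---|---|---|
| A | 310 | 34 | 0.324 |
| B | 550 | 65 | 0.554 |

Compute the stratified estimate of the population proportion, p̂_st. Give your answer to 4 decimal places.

N = 860; stratum weights W_h = N_h/N.
p̂_st = Σ W_h p̂_h = (310·0.324 + 550·0.554)/860 = 0.47109

p̂_st ≈ 0.4711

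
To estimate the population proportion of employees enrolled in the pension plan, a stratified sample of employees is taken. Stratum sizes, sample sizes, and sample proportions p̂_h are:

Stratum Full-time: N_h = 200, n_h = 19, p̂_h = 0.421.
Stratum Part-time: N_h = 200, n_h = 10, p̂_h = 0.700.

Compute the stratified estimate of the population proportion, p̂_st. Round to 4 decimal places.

N = 400; stratum weights W_h = N_h/N.
p̂_st = Σ W_h p̂_h = (200·0.421 + 200·0.700)/400 = 0.56050

p̂_st ≈ 0.5605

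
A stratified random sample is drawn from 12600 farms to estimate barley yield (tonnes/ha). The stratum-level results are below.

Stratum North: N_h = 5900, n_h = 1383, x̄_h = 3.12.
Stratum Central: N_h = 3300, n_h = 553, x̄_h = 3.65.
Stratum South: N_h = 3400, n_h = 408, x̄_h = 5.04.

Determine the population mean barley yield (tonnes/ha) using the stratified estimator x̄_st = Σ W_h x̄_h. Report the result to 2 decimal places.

N = Σ N_h = 12600. Stratum weights W_h = N_h/N.
x̄_st = (5900·3.12 + 3300·3.65 + 3400·5.04) / 12600 = 3.7769

x̄_st ≈ 3.78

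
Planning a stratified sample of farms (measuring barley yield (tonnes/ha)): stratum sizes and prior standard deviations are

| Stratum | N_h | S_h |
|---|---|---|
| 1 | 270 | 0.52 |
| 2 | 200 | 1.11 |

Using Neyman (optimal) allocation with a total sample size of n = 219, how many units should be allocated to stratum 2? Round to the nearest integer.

Neyman allocation: n_h = n · N_h S_h / Σ N_i S_i, with n = 219.
  stratum 1: N_h·S_h = 270·0.52 = 140.40
  stratum 2: N_h·S_h = 200·1.11 = 222.00
Σ N_h S_h = 362.40
n for stratum 2 = 219·222.00/362.40 = 134.156 → 134

134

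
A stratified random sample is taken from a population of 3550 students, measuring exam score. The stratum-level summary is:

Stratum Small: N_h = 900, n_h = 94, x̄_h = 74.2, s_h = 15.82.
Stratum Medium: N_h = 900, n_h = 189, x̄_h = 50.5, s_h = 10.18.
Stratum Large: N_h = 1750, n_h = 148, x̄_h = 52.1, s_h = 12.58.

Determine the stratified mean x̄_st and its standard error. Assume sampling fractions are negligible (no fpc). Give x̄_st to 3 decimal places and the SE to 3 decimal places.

x̄_st = Σ W_h x̄_h = (900·74.2 + 900·50.5 + 1750·52.1)/3550 = 57.29718
V̂(x̄_st) = Σ W_h² s_h²/n_h, with W_h = N_h/N and N = 3550:
  stratum Small: (900/3550)²·15.82²/94 = 0.171125
  stratum Medium: (900/3550)²·10.18²/189 = 0.0352421
  stratum Large: (1750/3550)²·12.58²/148 = 0.259848
V̂(x̄_st) = 0.466215
SE(x̄_st) = √0.466215 = 0.682799

x̄_st ≈ 57.297, SE ≈ 0.683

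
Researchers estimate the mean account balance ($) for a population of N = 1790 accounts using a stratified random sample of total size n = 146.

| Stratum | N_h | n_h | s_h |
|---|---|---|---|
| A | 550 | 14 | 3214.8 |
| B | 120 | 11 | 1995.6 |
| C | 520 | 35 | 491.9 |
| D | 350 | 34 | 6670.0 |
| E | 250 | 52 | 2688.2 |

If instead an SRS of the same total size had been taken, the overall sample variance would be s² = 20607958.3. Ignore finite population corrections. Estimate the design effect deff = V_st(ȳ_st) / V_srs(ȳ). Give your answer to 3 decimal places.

V̂(ȳ_st) = Σ W_h² s_h²/n_h, with W_h = N_h/N and N = 1790:
  stratum A: (550/1790)²·3214.8²/14 = 69694.6
  stratum B: (120/1790)²·1995.6²/11 = 1627.09
  stratum C: (520/1790)²·491.9²/35 = 583.427
  stratum D: (350/1790)²·6670.0²/34 = 50026.8
  stratum E: (250/1790)²·2688.2²/52 = 2710.78
V_st = 124643
V_srs = s²/n = 20607958.3/146 = 141150
deff = V_st / V_srs = 124643/141150 = 0.8830

deff ≈ 0.883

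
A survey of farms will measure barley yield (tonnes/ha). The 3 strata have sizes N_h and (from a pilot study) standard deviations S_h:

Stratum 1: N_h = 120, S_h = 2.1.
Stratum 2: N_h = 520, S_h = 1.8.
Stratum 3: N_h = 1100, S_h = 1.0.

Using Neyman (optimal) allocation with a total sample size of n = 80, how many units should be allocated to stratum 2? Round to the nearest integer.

Neyman allocation: n_h = n · N_h S_h / Σ N_i S_i, with n = 80.
  stratum 1: N_h·S_h = 120·2.1 = 252.00
  stratum 2: N_h·S_h = 520·1.8 = 936.00
  stratum 3: N_h·S_h = 1100·1.0 = 1100.00
Σ N_h S_h = 2288.00
n for stratum 2 = 80·936.00/2288.00 = 32.727 → 33

33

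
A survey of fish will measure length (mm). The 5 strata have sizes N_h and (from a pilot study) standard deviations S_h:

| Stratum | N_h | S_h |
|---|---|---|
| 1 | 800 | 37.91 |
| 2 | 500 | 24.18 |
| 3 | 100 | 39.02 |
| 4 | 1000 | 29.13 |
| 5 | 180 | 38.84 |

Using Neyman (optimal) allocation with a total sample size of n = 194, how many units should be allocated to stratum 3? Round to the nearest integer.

9

Neyman allocation: n_h = n · N_h S_h / Σ N_i S_i, with n = 194.
  stratum 1: N_h·S_h = 800·37.91 = 30328.00
  stratum 2: N_h·S_h = 500·24.18 = 12090.00
  stratum 3: N_h·S_h = 100·39.02 = 3902.00
  stratum 4: N_h·S_h = 1000·29.13 = 29130.00
  stratum 5: N_h·S_h = 180·38.84 = 6991.20
Σ N_h S_h = 82441.20
n for stratum 3 = 194·3902.00/82441.20 = 9.182 → 9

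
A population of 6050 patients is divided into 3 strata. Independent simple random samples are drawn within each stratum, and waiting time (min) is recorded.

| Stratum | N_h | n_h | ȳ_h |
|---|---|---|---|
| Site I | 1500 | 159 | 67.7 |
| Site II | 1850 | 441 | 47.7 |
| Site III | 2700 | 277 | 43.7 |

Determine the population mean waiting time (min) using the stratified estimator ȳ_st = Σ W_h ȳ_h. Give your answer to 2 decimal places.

N = Σ N_h = 6050. Stratum weights W_h = N_h/N.
ȳ_st = (1500·67.7 + 1850·47.7 + 2700·43.7) / 6050 = 50.8736

ȳ_st ≈ 50.87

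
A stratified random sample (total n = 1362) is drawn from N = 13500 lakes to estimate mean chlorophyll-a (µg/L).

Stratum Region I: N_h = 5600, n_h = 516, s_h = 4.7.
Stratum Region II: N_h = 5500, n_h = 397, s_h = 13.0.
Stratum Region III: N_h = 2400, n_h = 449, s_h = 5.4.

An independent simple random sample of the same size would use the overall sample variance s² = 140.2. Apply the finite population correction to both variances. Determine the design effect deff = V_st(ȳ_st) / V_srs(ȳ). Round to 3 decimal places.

deff ≈ 0.799

V̂(ȳ_st) = Σ W_h² (1 − n_h/N_h) s_h²/n_h, with W_h = N_h/N and N = 13500:
  stratum Region I: (5600/13500)²·(1 − 516/5600)·4.7²/516 = 0.00668763
  stratum Region II: (5500/13500)²·(1 − 397/5500)·13.0²/397 = 0.0655567
  stratum Region III: (2400/13500)²·(1 − 449/2400)·5.4²/449 = 0.00166856
V_st = 0.0739129
V_srs = (1 − 1362/13500)·140.2/1362 = 0.0925517
deff = V_st / V_srs = 0.0739129/0.0925517 = 0.7986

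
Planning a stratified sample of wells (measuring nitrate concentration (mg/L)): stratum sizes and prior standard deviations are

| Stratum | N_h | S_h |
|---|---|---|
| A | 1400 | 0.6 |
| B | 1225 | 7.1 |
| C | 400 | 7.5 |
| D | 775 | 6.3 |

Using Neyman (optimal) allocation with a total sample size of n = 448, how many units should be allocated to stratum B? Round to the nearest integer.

Neyman allocation: n_h = n · N_h S_h / Σ N_i S_i, with n = 448.
  stratum A: N_h·S_h = 1400·0.6 = 840.00
  stratum B: N_h·S_h = 1225·7.1 = 8697.50
  stratum C: N_h·S_h = 400·7.5 = 3000.00
  stratum D: N_h·S_h = 775·6.3 = 4882.50
Σ N_h S_h = 17420.00
n for stratum B = 448·8697.50/17420.00 = 223.679 → 224

224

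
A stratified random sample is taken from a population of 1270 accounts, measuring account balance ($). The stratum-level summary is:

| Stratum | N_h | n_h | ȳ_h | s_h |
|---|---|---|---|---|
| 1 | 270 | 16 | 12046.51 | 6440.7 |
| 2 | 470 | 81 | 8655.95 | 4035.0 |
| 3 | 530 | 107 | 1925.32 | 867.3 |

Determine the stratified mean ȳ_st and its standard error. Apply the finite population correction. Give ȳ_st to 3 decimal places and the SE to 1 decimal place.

ȳ_st = Σ W_h ȳ_h = (270·12046.51 + 470·8655.95 + 530·1925.32)/1270 = 6567.93213
V̂(ȳ_st) = Σ W_h² (1 − n_h/N_h) s_h²/n_h, with W_h = N_h/N and N = 1270:
  stratum 1: (270/1270)²·(1 − 16/270)·6440.7²/16 = 110239
  stratum 2: (470/1270)²·(1 − 81/470)·4035.0²/81 = 22784.6
  stratum 3: (530/1270)²·(1 − 107/530)·867.3²/107 = 977.156
V̂(ȳ_st) = 134001
SE(ȳ_st) = √134001 = 366.062

ȳ_st ≈ 6567.932, SE ≈ 366.1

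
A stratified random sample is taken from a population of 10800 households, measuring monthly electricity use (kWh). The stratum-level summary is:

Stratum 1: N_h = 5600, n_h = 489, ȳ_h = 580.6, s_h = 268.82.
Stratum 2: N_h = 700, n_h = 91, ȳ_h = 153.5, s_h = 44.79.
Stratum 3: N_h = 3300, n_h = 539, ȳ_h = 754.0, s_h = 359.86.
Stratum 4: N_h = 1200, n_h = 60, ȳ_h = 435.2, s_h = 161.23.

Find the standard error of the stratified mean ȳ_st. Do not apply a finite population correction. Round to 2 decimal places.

V̂(ȳ_st) = Σ W_h² s_h²/n_h, with W_h = N_h/N and N = 10800:
  stratum 1: (5600/10800)²·268.82²/489 = 39.7322
  stratum 2: (700/10800)²·44.79²/91 = 0.0926124
  stratum 3: (3300/10800)²·359.86²/539 = 22.4315
  stratum 4: (1200/10800)²·161.23²/60 = 5.34879
V̂(ȳ_st) = 67.6051
SE(ȳ_st) = √67.6051 = 8.22223

SE(ȳ_st) ≈ 8.22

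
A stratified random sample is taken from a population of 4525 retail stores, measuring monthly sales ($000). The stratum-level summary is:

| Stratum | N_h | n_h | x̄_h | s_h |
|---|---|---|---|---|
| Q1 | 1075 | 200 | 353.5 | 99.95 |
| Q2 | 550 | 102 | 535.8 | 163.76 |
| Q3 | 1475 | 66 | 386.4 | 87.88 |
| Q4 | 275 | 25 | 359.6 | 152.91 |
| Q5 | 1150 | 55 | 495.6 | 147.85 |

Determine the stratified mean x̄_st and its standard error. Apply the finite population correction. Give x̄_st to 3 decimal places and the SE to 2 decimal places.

x̄_st = Σ W_h x̄_h = (1075·353.5 + 550·535.8 + 1475·386.4 + 275·359.6 + 1150·495.6)/4525 = 422.86685
V̂(x̄_st) = Σ W_h² (1 − n_h/N_h) s_h²/n_h, with W_h = N_h/N and N = 4525:
  stratum Q1: (1075/4525)²·(1 − 200/1075)·99.95²/200 = 2.29464
  stratum Q2: (550/4525)²·(1 − 102/550)·163.76²/102 = 3.16387
  stratum Q3: (1475/4525)²·(1 − 66/1475)·87.88²/66 = 11.8769
  stratum Q4: (275/4525)²·(1 − 25/275)·152.91²/25 = 3.14027
  stratum Q5: (1150/4525)²·(1 − 55/1150)·147.85²/55 = 24.443
V̂(x̄_st) = 44.9187
SE(x̄_st) = √44.9187 = 6.70214

x̄_st ≈ 422.867, SE ≈ 6.70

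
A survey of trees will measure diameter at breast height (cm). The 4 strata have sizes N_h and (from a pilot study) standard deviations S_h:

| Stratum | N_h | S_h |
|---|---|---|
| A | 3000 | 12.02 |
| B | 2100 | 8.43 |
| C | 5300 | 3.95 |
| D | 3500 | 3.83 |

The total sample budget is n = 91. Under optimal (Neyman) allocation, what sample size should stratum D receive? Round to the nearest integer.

Neyman allocation: n_h = n · N_h S_h / Σ N_i S_i, with n = 91.
  stratum A: N_h·S_h = 3000·12.02 = 36060.00
  stratum B: N_h·S_h = 2100·8.43 = 17703.00
  stratum C: N_h·S_h = 5300·3.95 = 20935.00
  stratum D: N_h·S_h = 3500·3.83 = 13405.00
Σ N_h S_h = 88103.00
n for stratum D = 91·13405.00/88103.00 = 13.846 → 14

14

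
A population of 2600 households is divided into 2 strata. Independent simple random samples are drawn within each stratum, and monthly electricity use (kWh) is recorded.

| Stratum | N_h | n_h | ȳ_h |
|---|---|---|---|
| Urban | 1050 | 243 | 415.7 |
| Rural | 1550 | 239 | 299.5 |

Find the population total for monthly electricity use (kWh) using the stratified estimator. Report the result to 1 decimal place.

τ̂_st = Σ N_h ȳ_h = 1050·415.7 + 1550·299.5 = 900710.0

τ̂_st ≈ 900710.0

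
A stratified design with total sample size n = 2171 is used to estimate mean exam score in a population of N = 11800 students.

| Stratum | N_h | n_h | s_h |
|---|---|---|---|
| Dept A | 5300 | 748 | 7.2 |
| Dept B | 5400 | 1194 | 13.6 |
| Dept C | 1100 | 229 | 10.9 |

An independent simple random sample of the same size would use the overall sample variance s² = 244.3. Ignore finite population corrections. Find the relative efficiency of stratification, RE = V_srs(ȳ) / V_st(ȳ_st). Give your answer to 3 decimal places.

V̂(ȳ_st) = Σ W_h² s_h²/n_h, with W_h = N_h/N and N = 11800:
  stratum Dept A: (5300/11800)²·7.2²/748 = 0.0139814
  stratum Dept B: (5400/11800)²·13.6²/1194 = 0.0324412
  stratum Dept C: (1100/11800)²·10.9²/229 = 0.00450857
V_st = 0.0509312
V_srs = s²/n = 244.3/2171 = 0.112529
Relative efficiency = V_srs / V_st = 0.112529/0.0509312 = 2.2094

RE ≈ 2.209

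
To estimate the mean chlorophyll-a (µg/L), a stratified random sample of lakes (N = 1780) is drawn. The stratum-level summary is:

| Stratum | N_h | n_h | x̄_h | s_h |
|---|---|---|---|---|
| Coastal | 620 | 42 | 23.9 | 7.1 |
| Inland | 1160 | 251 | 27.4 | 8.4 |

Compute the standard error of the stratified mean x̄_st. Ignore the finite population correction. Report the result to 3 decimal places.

V̂(x̄_st) = Σ W_h² s_h²/n_h, with W_h = N_h/N and N = 1780:
  stratum Coastal: (620/1780)²·7.1²/42 = 0.145617
  stratum Inland: (1160/1780)²·8.4²/251 = 0.119388
V̂(x̄_st) = 0.265005
SE(x̄_st) = √0.265005 = 0.514786

SE(x̄_st) ≈ 0.515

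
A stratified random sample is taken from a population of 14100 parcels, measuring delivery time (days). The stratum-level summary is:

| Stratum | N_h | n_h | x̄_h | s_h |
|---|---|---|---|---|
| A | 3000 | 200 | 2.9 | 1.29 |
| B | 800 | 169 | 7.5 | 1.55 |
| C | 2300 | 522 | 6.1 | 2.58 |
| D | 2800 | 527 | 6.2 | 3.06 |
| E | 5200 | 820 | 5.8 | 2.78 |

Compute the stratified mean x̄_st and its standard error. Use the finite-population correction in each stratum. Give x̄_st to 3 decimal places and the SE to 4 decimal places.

x̄_st = Σ W_h x̄_h = (3000·2.9 + 800·7.5 + 2300·6.1 + 2800·6.2 + 5200·5.8)/14100 = 5.40780
V̂(x̄_st) = Σ W_h² (1 − n_h/N_h) s_h²/n_h, with W_h = N_h/N and N = 14100:
  stratum A: (3000/14100)²·(1 − 200/3000)·1.29²/200 = 0.000351553
  stratum B: (800/14100)²·(1 − 169/800)·1.55²/169 = 3.60959e-05
  stratum C: (2300/14100)²·(1 − 522/2300)·2.58²/522 = 0.000262295
  stratum D: (2800/14100)²·(1 − 527/2800)·3.06²/527 = 0.000568789
  stratum E: (5200/14100)²·(1 − 820/5200)·2.78²/820 = 0.00107973
V̂(x̄_st) = 0.00229846
SE(x̄_st) = √0.00229846 = 0.0479423

x̄_st ≈ 5.408, SE ≈ 0.0479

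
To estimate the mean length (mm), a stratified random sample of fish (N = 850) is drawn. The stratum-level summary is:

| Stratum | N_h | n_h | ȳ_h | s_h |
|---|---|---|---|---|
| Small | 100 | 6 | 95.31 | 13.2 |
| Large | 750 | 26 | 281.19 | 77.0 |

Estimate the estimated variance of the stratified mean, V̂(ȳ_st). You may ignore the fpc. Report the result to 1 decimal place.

V̂(ȳ_st) ≈ 177.9

V̂(ȳ_st) = Σ W_h² s_h²/n_h, with W_h = N_h/N and N = 850:
  stratum Small: (100/850)²·13.2²/6 = 0.401938
  stratum Large: (750/850)²·77.0²/26 = 177.539
V̂(ȳ_st) = 177.941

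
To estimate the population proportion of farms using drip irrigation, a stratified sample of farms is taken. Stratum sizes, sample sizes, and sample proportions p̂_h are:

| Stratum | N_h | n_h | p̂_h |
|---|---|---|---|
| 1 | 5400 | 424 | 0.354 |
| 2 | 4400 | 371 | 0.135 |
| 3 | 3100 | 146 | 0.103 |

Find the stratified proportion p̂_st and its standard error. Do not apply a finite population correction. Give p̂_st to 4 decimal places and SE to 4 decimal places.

N = 12900; stratum weights W_h = N_h/N.
p̂_st = Σ W_h p̂_h = (5400·0.354 + 4400·0.135 + 3100·0.103)/12900 = 0.21898
V̂(p̂_st) = Σ W_h² p̂_h(1−p̂_h)/(n_h−1):
  stratum 1: (5400/12900)²·0.354·0.646/423 = 9.47335e-05
  stratum 2: (4400/12900)²·0.135·0.865/370 = 3.67176e-05
  stratum 3: (3100/12900)²·0.103·0.897/145 = 3.67964e-05
V̂(p̂_st) = 0.000168247; SE = √V̂ = 0.012971

p̂_st ≈ 0.2190, SE ≈ 0.0130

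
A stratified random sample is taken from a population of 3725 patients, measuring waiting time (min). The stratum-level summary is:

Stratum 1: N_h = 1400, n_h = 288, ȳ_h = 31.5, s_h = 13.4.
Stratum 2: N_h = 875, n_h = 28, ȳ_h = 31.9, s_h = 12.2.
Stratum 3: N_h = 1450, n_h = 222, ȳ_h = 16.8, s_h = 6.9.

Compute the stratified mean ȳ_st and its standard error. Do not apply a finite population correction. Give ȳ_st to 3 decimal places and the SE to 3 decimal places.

ȳ_st = Σ W_h ȳ_h = (1400·31.5 + 875·31.9 + 1450·16.8)/3725 = 25.87181
V̂(ȳ_st) = Σ W_h² s_h²/n_h, with W_h = N_h/N and N = 3725:
  stratum 1: (1400/3725)²·13.4²/288 = 0.0880685
  stratum 2: (875/3725)²·12.2²/28 = 0.293309
  stratum 3: (1450/3725)²·6.9²/222 = 0.0324959
V̂(ȳ_st) = 0.413873
SE(ȳ_st) = √0.413873 = 0.64333

ȳ_st ≈ 25.872, SE ≈ 0.643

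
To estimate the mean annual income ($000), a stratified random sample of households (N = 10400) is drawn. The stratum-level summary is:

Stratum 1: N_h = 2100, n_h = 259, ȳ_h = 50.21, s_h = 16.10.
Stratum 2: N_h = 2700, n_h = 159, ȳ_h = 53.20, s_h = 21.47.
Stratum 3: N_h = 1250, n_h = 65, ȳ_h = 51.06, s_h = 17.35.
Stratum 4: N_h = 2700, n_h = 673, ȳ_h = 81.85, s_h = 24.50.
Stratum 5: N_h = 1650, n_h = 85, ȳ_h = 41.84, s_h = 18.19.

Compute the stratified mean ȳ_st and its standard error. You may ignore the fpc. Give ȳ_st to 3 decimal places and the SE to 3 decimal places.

ȳ_st ≈ 57.975, SE ≈ 0.679

ȳ_st = Σ W_h ȳ_h = (2100·50.21 + 2700·53.20 + 1250·51.06 + 2700·81.85 + 1650·41.84)/10400 = 57.97471
V̂(ȳ_st) = Σ W_h² s_h²/n_h, with W_h = N_h/N and N = 10400:
  stratum 1: (2100/10400)²·16.10²/259 = 0.040806
  stratum 2: (2700/10400)²·21.47²/159 = 0.195401
  stratum 3: (1250/10400)²·17.35²/65 = 0.066902
  stratum 4: (2700/10400)²·24.50²/673 = 0.0601143
  stratum 5: (1650/10400)²·18.19²/85 = 0.0979823
V̂(ȳ_st) = 0.461206
SE(ȳ_st) = √0.461206 = 0.679122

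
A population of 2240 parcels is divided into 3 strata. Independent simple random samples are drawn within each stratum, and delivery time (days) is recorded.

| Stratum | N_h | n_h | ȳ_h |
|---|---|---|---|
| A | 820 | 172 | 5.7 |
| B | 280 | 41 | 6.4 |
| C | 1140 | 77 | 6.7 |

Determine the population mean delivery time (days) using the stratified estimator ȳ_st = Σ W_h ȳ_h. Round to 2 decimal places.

ȳ_st ≈ 6.30

N = Σ N_h = 2240. Stratum weights W_h = N_h/N.
ȳ_st = (820·5.7 + 280·6.4 + 1140·6.7) / 2240 = 6.2964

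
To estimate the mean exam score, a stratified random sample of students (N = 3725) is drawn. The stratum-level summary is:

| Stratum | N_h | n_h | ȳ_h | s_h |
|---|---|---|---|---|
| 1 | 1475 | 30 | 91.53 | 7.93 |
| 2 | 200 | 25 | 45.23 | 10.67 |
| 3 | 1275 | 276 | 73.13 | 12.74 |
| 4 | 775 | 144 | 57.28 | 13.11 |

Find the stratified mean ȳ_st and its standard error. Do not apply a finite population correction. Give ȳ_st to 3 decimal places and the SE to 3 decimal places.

ȳ_st = Σ W_h ȳ_h = (1475·91.53 + 200·45.23 + 1275·73.13 + 775·57.28)/3725 = 75.62027
V̂(ȳ_st) = Σ W_h² s_h²/n_h, with W_h = N_h/N and N = 3725:
  stratum 1: (1475/3725)²·7.93²/30 = 0.328667
  stratum 2: (200/3725)²·10.67²/25 = 0.0131279
  stratum 3: (1275/3725)²·12.74²/276 = 0.0688966
  stratum 4: (775/3725)²·13.11²/144 = 0.0516647
V̂(ȳ_st) = 0.462357
SE(ȳ_st) = √0.462357 = 0.679968

ȳ_st ≈ 75.620, SE ≈ 0.680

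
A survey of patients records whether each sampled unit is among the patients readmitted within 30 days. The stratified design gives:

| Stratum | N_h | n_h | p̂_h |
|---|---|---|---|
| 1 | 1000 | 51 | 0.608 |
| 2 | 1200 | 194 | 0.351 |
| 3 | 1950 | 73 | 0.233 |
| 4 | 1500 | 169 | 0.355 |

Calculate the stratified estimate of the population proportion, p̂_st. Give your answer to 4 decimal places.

N = 5650; stratum weights W_h = N_h/N.
p̂_st = Σ W_h p̂_h = (1000·0.608 + 1200·0.351 + 1950·0.233 + 1500·0.355)/5650 = 0.35682

p̂_st ≈ 0.3568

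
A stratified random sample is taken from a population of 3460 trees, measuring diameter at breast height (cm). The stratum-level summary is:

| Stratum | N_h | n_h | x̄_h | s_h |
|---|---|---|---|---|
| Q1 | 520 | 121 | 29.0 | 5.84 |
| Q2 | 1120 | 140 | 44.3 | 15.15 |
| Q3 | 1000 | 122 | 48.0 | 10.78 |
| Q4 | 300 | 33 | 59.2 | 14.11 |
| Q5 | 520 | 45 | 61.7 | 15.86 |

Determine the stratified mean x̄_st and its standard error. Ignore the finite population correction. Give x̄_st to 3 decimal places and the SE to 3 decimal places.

x̄_st = Σ W_h x̄_h = (520·29.0 + 1120·44.3 + 1000·48.0 + 300·59.2 + 520·61.7)/3460 = 46.97688
V̂(x̄_st) = Σ W_h² s_h²/n_h, with W_h = N_h/N and N = 3460:
  stratum Q1: (520/3460)²·5.84²/121 = 0.00636641
  stratum Q2: (1120/3460)²·15.15²/140 = 0.171783
  stratum Q3: (1000/3460)²·10.78²/122 = 0.0795656
  stratum Q4: (300/3460)²·14.11²/33 = 0.0453555
  stratum Q5: (520/3460)²·15.86²/45 = 0.126255
V̂(x̄_st) = 0.429326
SE(x̄_st) = √0.429326 = 0.65523

x̄_st ≈ 46.977, SE ≈ 0.655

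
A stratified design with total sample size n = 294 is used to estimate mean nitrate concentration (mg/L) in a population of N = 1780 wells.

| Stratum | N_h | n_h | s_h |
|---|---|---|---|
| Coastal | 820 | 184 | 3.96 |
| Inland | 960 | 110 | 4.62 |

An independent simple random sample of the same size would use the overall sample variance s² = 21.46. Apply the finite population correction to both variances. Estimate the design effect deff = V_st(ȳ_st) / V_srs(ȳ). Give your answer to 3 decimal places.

deff ≈ 1.050

V̂(ȳ_st) = Σ W_h² (1 − n_h/N_h) s_h²/n_h, with W_h = N_h/N and N = 1780:
  stratum Coastal: (820/1780)²·(1 − 184/820)·3.96²/184 = 0.0140283
  stratum Inland: (960/1780)²·(1 − 110/960)·4.62²/110 = 0.0499737
V_st = 0.0640019
V_srs = (1 − 294/1780)·21.46/294 = 0.060937
deff = V_st / V_srs = 0.0640019/0.060937 = 1.0503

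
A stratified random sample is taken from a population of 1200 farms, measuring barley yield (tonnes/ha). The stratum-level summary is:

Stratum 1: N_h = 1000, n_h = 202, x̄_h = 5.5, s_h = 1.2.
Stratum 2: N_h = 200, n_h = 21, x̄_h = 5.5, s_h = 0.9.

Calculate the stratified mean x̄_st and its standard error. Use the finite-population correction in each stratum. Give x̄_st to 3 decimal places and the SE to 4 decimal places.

x̄_st = Σ W_h x̄_h = (1000·5.5 + 200·5.5)/1200 = 5.50000
V̂(x̄_st) = Σ W_h² (1 − n_h/N_h) s_h²/n_h, with W_h = N_h/N and N = 1200:
  stratum 1: (1000/1200)²·(1 − 202/1000)·1.2²/202 = 0.0039505
  stratum 2: (200/1200)²·(1 − 21/200)·0.9²/21 = 0.000958929
V̂(x̄_st) = 0.00490942
SE(x̄_st) = √0.00490942 = 0.0700673

x̄_st ≈ 5.500, SE ≈ 0.0701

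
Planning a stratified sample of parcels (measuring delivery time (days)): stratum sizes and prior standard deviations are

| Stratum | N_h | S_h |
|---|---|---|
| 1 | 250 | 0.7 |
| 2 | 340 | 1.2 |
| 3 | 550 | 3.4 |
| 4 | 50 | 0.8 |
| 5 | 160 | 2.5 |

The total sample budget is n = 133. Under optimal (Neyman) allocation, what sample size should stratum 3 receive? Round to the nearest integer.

Neyman allocation: n_h = n · N_h S_h / Σ N_i S_i, with n = 133.
  stratum 1: N_h·S_h = 250·0.7 = 175.00
  stratum 2: N_h·S_h = 340·1.2 = 408.00
  stratum 3: N_h·S_h = 550·3.4 = 1870.00
  stratum 4: N_h·S_h = 50·0.8 = 40.00
  stratum 5: N_h·S_h = 160·2.5 = 400.00
Σ N_h S_h = 2893.00
n for stratum 3 = 133·1870.00/2893.00 = 85.970 → 86

86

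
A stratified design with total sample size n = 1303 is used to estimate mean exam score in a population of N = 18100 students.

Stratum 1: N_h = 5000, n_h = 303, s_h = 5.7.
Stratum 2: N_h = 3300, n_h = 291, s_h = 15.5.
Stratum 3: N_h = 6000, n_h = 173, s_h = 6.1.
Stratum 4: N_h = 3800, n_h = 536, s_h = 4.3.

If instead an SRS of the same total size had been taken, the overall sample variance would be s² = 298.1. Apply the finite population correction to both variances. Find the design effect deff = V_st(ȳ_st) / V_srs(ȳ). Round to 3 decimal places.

deff ≈ 0.268

V̂(ȳ_st) = Σ W_h² (1 − n_h/N_h) s_h²/n_h, with W_h = N_h/N and N = 18100:
  stratum 1: (5000/18100)²·(1 − 303/5000)·5.7²/303 = 0.00768671
  stratum 2: (3300/18100)²·(1 − 291/3300)·15.5²/291 = 0.0250236
  stratum 3: (6000/18100)²·(1 − 173/6000)·6.1²/173 = 0.0229537
  stratum 4: (3800/18100)²·(1 − 536/3800)·4.3²/536 = 0.00130602
V_st = 0.05697
V_srs = (1 − 1303/18100)·298.1/1303 = 0.21231
deff = V_st / V_srs = 0.05697/0.21231 = 0.2683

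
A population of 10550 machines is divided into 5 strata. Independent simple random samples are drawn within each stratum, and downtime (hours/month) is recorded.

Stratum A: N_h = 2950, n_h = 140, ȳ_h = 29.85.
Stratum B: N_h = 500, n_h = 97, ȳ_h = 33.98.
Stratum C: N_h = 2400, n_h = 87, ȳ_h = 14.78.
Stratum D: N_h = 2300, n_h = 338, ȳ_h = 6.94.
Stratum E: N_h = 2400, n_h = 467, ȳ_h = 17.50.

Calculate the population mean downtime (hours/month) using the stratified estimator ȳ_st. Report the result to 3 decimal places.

ȳ_st ≈ 18.813

N = Σ N_h = 10550. Stratum weights W_h = N_h/N.
ȳ_st = (2950·29.85 + 500·33.98 + 2400·14.78 + 2300·6.94 + 2400·17.50) / 10550 = 18.81341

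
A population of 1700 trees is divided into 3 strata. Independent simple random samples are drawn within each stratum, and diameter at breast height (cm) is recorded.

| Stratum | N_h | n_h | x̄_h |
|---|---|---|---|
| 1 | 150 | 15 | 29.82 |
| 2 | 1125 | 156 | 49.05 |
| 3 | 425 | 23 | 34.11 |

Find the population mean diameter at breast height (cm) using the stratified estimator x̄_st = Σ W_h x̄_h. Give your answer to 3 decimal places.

N = Σ N_h = 1700. Stratum weights W_h = N_h/N.
x̄_st = (150·29.82 + 1125·49.05 + 425·34.11) / 1700 = 43.61824

x̄_st ≈ 43.618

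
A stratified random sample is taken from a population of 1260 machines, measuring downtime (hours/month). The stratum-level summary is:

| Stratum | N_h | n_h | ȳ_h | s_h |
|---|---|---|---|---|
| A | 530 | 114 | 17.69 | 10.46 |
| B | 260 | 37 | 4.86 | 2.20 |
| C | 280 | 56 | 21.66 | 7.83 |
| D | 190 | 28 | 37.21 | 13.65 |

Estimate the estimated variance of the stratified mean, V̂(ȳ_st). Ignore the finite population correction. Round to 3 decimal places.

V̂(ȳ_st) = Σ W_h² s_h²/n_h, with W_h = N_h/N and N = 1260:
  stratum A: (530/1260)²·10.46²/114 = 0.169812
  stratum B: (260/1260)²·2.20²/37 = 0.00556992
  stratum C: (280/1260)²·7.83²/56 = 0.0540643
  stratum D: (190/1260)²·13.65²/28 = 0.151312
V̂(ȳ_st) = 0.380759

V̂(ȳ_st) ≈ 0.381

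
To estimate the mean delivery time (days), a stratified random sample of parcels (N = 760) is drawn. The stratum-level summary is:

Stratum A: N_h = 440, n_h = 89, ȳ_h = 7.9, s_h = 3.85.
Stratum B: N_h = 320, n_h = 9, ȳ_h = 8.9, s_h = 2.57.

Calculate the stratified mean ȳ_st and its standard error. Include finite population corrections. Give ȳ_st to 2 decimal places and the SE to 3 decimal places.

ȳ_st ≈ 8.32, SE ≈ 0.413

ȳ_st = Σ W_h ȳ_h = (440·7.9 + 320·8.9)/760 = 8.32105
V̂(ȳ_st) = Σ W_h² (1 − n_h/N_h) s_h²/n_h, with W_h = N_h/N and N = 760:
  stratum A: (440/760)²·(1 − 89/440)·3.85²/89 = 0.0445312
  stratum B: (320/760)²·(1 − 9/320)·2.57²/9 = 0.126447
V̂(ȳ_st) = 0.170978
SE(ȳ_st) = √0.170978 = 0.413494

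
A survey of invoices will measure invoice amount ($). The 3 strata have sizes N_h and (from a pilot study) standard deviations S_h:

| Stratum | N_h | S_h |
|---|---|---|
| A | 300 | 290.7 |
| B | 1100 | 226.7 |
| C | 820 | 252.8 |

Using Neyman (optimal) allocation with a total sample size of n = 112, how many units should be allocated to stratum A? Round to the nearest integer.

18

Neyman allocation: n_h = n · N_h S_h / Σ N_i S_i, with n = 112.
  stratum A: N_h·S_h = 300·290.7 = 87210.00
  stratum B: N_h·S_h = 1100·226.7 = 249370.00
  stratum C: N_h·S_h = 820·252.8 = 207296.00
Σ N_h S_h = 543876.00
n for stratum A = 112·87210.00/543876.00 = 17.959 → 18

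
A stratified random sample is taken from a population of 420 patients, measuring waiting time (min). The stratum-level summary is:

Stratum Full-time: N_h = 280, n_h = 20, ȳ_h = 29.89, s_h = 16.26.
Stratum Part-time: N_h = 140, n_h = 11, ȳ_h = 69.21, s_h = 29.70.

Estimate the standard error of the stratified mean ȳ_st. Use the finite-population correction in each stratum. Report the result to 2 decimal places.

V̂(ȳ_st) = Σ W_h² (1 − n_h/N_h) s_h²/n_h, with W_h = N_h/N and N = 420:
  stratum Full-time: (280/420)²·(1 − 20/280)·16.26²/20 = 5.45562
  stratum Part-time: (140/420)²·(1 − 11/140)·29.70²/11 = 8.20993
V̂(ȳ_st) = 13.6655
SE(ȳ_st) = √13.6655 = 3.69669

SE(ȳ_st) ≈ 3.70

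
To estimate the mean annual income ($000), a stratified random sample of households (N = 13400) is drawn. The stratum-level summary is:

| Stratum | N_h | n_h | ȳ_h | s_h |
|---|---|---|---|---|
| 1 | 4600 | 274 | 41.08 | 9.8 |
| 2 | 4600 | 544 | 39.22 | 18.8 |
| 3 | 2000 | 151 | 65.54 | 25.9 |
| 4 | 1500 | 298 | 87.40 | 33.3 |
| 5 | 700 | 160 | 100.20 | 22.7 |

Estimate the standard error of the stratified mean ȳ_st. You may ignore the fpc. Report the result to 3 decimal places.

V̂(ȳ_st) = Σ W_h² s_h²/n_h, with W_h = N_h/N and N = 13400:
  stratum 1: (4600/13400)²·9.8²/274 = 0.0413055
  stratum 2: (4600/13400)²·18.8²/544 = 0.0765637
  stratum 3: (2000/13400)²·25.9²/151 = 0.098963
  stratum 4: (1500/13400)²·33.3²/298 = 0.0466278
  stratum 5: (700/13400)²·22.7²/160 = 0.00878857
V̂(ȳ_st) = 0.272249
SE(ȳ_st) = √0.272249 = 0.521774

SE(ȳ_st) ≈ 0.522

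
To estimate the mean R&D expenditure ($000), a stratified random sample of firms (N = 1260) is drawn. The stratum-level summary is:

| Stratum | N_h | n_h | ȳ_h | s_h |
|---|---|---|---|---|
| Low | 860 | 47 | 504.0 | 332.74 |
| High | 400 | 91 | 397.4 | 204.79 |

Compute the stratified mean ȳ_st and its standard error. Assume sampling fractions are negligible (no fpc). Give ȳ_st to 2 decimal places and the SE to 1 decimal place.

ȳ_st ≈ 470.16, SE ≈ 33.8

ȳ_st = Σ W_h ȳ_h = (860·504.0 + 400·397.4)/1260 = 470.15873
V̂(ȳ_st) = Σ W_h² s_h²/n_h, with W_h = N_h/N and N = 1260:
  stratum Low: (860/1260)²·332.74²/47 = 1097.41
  stratum High: (400/1260)²·204.79²/91 = 46.4467
V̂(ȳ_st) = 1143.85
SE(ȳ_st) = √1143.85 = 33.8209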